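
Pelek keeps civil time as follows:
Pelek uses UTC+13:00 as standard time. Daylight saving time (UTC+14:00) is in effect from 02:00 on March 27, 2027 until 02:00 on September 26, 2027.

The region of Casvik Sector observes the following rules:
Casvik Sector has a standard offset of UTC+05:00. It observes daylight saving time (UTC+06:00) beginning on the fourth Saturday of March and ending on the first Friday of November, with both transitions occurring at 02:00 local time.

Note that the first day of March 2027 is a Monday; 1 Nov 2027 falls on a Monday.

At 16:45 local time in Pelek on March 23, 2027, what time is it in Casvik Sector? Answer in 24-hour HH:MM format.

08:45

March 23, 2027 is outside the daylight-saving period (27 March – 26 September), so Pelek is on standard time, UTC+13:00.
16:45 Pelek − 13h = 03:45 UTC.
1 March 2027 is a Monday, so the first Saturday is March 6 and the fourth is March 27.
1 November 2027 is a Monday, so the first Friday is November 5.
At the standard offset (UTC+05:00), 03:45 UTC + 5h = 08:45 Casvik Sector standard time.
The standard-time date in Casvik Sector, March 23, 2027, does not fall between 27 March and 5 November, so daylight saving is not in effect and Casvik Sector is at UTC+05:00.
03:45 UTC + 5h = 08:45 Casvik Sector.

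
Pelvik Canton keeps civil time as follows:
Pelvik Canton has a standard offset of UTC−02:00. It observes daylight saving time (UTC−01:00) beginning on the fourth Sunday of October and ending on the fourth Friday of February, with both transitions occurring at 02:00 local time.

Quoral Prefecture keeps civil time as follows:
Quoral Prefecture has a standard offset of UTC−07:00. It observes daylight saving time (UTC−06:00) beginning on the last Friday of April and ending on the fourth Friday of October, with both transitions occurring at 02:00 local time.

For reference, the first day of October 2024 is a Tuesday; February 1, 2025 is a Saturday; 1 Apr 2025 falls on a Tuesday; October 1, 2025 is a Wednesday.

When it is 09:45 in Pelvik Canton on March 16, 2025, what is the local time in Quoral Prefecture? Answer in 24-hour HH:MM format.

1 October 2024 is a Tuesday, so the first Sunday is October 6 and the fourth is October 27.
1 February 2025 is a Saturday, so the first Friday is February 7 and the fourth is February 28.
March 16, 2025 is outside the daylight-saving period (27 October 2024 – 28 February 2025), so Pelvik Canton is on standard time, UTC−02:00.
09:45 Pelvik Canton + 2h = 11:45 UTC.
1 April 2025 is a Tuesday, so Fridays fall on 4, 11, 18, 25; the last is April 25.
1 October 2025 is a Wednesday, so the first Friday is October 3 and the fourth is October 24.
At the standard offset (UTC−07:00), 11:45 UTC − 7h = 04:45 Quoral Prefecture standard time.
Daylight saving runs 25 April – 24 October; the standard-time date in Quoral Prefecture, March 16, 2025, is outside that window, so Quoral Prefecture is on standard time at UTC−07:00.
11:45 UTC − 7h = 04:45 Quoral Prefecture.

04:45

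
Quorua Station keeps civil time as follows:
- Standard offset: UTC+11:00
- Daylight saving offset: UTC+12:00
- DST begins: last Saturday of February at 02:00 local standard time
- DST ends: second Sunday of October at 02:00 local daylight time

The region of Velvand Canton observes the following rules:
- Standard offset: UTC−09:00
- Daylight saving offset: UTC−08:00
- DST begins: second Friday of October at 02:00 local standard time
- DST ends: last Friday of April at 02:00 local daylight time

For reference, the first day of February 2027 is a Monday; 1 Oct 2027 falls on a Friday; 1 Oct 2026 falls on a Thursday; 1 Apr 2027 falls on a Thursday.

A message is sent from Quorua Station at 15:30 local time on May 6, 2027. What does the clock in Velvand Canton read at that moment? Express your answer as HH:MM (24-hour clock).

1 February 2027 is a Monday, so Saturdays fall on 6, 13, 20, 27; the last is February 27.
1 October 2027 is a Friday, so the first Sunday is October 3 and the second is October 10.
May 6, 2027 lies within the daylight-saving period (27 February – 10 October), so Quorua Station is on daylight time, UTC+12:00.
15:30 Quorua Station − 12h = 03:30 UTC.
1 October 2026 is a Thursday, so the first Friday is October 2 and the second is October 9.
1 April 2027 is a Thursday, so Fridays fall on 2, 9, 16, 23, 30; the last is April 30.
At the standard offset (UTC−09:00), 03:30 UTC − 9h = 18:30 Velvand Canton standard time (rolling into the previous day, 5 May 2027).
The standard-time date in Velvand Canton, May 5, 2027, does not fall between 9 October 2026 and 30 April 2027, so daylight saving is not in effect and Velvand Canton is at UTC−09:00.
03:30 UTC − 9h = 18:30 Velvand Canton (rolling into the previous day, 5 May 2027).

18:30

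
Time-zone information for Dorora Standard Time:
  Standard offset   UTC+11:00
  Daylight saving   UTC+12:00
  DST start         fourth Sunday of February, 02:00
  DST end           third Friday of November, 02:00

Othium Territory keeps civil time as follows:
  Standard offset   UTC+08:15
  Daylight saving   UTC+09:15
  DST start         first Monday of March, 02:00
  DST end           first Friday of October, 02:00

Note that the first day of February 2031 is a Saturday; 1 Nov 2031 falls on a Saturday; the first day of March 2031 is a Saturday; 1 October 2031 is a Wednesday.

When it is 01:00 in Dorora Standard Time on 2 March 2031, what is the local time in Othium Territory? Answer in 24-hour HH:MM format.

21:15

1 February 2031 is a Saturday, so the first Sunday is February 2 and the fourth is February 23.
1 November 2031 is a Saturday, so the first Friday is November 7 and the third is November 21.
2 March 2031 lies within the daylight-saving period (23 February – 21 November), so Dorora Standard Time is on daylight time, UTC+12:00.
01:00 Dorora Standard Time − 12h = 13:00 UTC (rolling into the previous day, 1 March 2031).
1 March 2031 is a Saturday, so the first Monday is March 3.
1 October 2031 is a Wednesday, so the first Friday is October 3.
At the standard offset (UTC+08:15), 13:00 UTC + 8h15m = 21:15 Othium Territory standard time.
Daylight saving runs 3 March – 3 October; the standard-time date in Othium Territory, 1 March 2031, is outside that window, so Othium Territory is on standard time at UTC+08:15.
13:00 UTC + 8h15m = 21:15 Othium Territory.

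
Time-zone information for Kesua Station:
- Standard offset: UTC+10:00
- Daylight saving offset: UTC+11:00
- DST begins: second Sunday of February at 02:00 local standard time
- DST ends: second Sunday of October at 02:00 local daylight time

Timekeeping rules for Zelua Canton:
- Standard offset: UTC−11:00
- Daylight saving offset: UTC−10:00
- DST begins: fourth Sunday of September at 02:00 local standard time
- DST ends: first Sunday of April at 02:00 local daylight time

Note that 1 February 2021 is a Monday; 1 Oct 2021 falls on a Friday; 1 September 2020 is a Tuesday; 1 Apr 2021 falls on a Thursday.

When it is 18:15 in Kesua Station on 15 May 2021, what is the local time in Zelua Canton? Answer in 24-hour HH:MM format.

20:15

1 February 2021 is a Monday, so the first Sunday is February 7 and the second is February 14.
1 October 2021 is a Friday, so the first Sunday is October 3 and the second is October 10.
Daylight saving runs 14 February – 10 October; 15 May 2021 is inside that window, so Kesua Station is at UTC+11:00.
18:15 Kesua Station − 11h = 07:15 UTC.
1 September 2020 is a Tuesday, so the first Sunday is September 6 and the fourth is September 27.
1 April 2021 is a Thursday, so the first Sunday is April 4.
At the standard offset (UTC−11:00), 07:15 UTC − 11h = 20:15 Zelua Canton standard time (rolling into the previous day, 14 May 2021).
The standard-time date in Zelua Canton, 14 May 2021, does not fall between 27 September 2020 and 4 April 2021, so daylight saving is not in effect and Zelua Canton is at UTC−11:00.
07:15 UTC − 11h = 20:15 Zelua Canton (rolling into the previous day, 14 May 2021).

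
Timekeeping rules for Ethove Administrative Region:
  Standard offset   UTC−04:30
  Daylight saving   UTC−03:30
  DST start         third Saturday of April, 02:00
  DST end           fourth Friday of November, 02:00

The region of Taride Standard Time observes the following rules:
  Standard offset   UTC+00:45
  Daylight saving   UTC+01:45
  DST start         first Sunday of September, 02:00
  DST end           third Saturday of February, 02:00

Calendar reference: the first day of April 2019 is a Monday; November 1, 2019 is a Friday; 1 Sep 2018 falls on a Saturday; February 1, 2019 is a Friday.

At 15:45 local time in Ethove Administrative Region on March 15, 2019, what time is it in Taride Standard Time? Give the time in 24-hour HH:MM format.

21:00

1 April 2019 is a Monday, so the first Saturday is April 6 and the third is April 20.
1 November 2019 is a Friday, so the first Friday is November 1 and the fourth is November 22.
March 15, 2019 does not fall between 20 April and 22 November, so daylight saving is not in effect and Ethove Administrative Region is at UTC−04:30.
15:45 Ethove Administrative Region + 4h30m = 20:15 UTC.
1 September 2018 is a Saturday, so the first Sunday is September 2.
1 February 2019 is a Friday, so the first Saturday is February 2 and the third is February 16.
At the standard offset (UTC+00:45), 20:15 UTC + 0h45m = 21:00 Taride Standard Time standard time.
The standard-time date in Taride Standard Time, March 15, 2019, does not fall between 2 September 2018 and 16 February 2019, so daylight saving is not in effect and Taride Standard Time is at UTC+00:45.
20:15 UTC + 0h45m = 21:00 Taride Standard Time.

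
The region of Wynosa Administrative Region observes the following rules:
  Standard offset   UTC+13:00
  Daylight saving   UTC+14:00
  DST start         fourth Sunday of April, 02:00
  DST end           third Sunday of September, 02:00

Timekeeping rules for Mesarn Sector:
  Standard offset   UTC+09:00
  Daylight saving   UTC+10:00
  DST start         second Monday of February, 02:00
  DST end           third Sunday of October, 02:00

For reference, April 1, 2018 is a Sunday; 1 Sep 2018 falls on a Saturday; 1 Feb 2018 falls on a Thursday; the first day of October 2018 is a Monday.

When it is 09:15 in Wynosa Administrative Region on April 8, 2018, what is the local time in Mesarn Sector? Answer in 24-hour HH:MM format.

1 April 2018 is a Sunday, so the first Sunday is April 1 and the fourth is April 22.
1 September 2018 is a Saturday, so the first Sunday is September 2 and the third is September 16.
April 8, 2018 is outside the daylight-saving period (22 April – 16 September), so Wynosa Administrative Region is on standard time, UTC+13:00.
09:15 Wynosa Administrative Region − 13h = 20:15 UTC (rolling into the previous day, 7 April 2018).
1 February 2018 is a Thursday, so the first Monday is February 5 and the second is February 12.
1 October 2018 is a Monday, so the first Sunday is October 7 and the third is October 21.
At the standard offset (UTC+09:00), 20:15 UTC + 9h = 05:15 Mesarn Sector standard time (rolling into the next day, 8 April 2018).
The standard-time date in Mesarn Sector, April 8, 2018, lies within the daylight-saving period (12 February – 21 October), so Mesarn Sector is on daylight time, UTC+10:00.
20:15 UTC + 10h = 06:15 Mesarn Sector (rolling into the next day, 8 April 2018).

06:15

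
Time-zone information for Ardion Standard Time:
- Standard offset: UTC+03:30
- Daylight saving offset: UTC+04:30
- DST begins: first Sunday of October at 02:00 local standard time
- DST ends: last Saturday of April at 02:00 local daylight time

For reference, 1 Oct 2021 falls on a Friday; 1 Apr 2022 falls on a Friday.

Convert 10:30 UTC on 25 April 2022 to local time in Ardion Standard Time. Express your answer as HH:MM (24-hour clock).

15:00

1 October 2021 is a Friday, so the first Sunday is October 3.
1 April 2022 is a Friday, so Saturdays fall on 2, 9, 16, 23, 30; the last is April 30.
At the standard offset (UTC+03:30), 10:30 UTC + 3h30m = 14:00 Ardion Standard Time standard time.
The standard-time date in Ardion Standard Time, 25 April 2022, lies within the daylight-saving period (3 October 2021 – 30 April 2022), so Ardion Standard Time is on daylight time, UTC+04:30.
10:30 UTC + 4h30m = 15:00 local.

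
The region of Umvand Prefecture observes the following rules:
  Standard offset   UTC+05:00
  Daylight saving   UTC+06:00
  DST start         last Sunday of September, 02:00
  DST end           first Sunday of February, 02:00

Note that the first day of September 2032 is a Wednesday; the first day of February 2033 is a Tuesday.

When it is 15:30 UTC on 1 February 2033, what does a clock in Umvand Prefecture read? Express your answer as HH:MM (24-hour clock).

1 September 2032 is a Wednesday, so Sundays fall on 5, 12, 19, 26; the last is September 26.
1 February 2033 is a Tuesday, so the first Sunday is February 6.
At the standard offset (UTC+05:00), 15:30 UTC + 5h = 20:30 Umvand Prefecture standard time.
Daylight saving runs 26 September 2032 – 6 February 2033; the standard-time date in Umvand Prefecture, 1 February 2033, is inside that window, so Umvand Prefecture is at UTC+06:00.
15:30 UTC + 6h = 21:30 local.

21:30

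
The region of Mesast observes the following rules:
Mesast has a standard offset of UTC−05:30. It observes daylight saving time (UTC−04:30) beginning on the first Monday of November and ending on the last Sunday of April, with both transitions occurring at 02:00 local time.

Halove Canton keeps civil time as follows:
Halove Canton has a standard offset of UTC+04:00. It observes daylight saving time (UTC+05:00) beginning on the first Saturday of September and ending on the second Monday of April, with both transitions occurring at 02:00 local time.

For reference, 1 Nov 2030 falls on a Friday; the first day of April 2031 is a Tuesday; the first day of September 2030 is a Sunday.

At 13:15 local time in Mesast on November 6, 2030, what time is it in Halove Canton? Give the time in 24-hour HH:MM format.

22:45

1 November 2030 is a Friday, so the first Monday is November 4.
1 April 2031 is a Tuesday, so Sundays fall on 6, 13, 20, 27; the last is April 27.
November 6, 2030 falls between 4 November 2030 and 27 April 2031, so daylight saving is in effect and Mesast is at UTC−04:30.
13:15 Mesast + 4h30m = 17:45 UTC.
1 September 2030 is a Sunday, so the first Saturday is September 7.
1 April 2031 is a Tuesday, so the first Monday is April 7 and the second is April 14.
At the standard offset (UTC+04:00), 17:45 UTC + 4h = 21:45 Halove Canton standard time.
The standard-time date in Halove Canton, November 6, 2030, falls between 7 September 2030 and 14 April 2031, so daylight saving is in effect and Halove Canton is at UTC+05:00.
17:45 UTC + 5h = 22:45 Halove Canton.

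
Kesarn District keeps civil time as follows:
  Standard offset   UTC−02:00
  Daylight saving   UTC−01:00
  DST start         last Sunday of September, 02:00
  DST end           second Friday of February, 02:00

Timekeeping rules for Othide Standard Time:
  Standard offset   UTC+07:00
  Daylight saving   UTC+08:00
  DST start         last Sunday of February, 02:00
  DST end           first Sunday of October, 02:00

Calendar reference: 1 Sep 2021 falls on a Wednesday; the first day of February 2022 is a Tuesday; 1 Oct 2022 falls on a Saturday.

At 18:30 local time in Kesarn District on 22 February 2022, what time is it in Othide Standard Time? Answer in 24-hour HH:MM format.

1 September 2021 is a Wednesday, so Sundays fall on 5, 12, 19, 26; the last is September 26.
1 February 2022 is a Tuesday, so the first Friday is February 4 and the second is February 11.
22 February 2022 is outside the daylight-saving period (26 September 2021 – 11 February 2022), so Kesarn District is on standard time, UTC−02:00.
18:30 Kesarn District + 2h = 20:30 UTC.
1 February 2022 is a Tuesday, so Sundays fall on 6, 13, 20, 27; the last is February 27.
1 October 2022 is a Saturday, so the first Sunday is October 2.
At the standard offset (UTC+07:00), 20:30 UTC + 7h = 03:30 Othide Standard Time standard time (rolling into the next day, 23 February 2022).
The standard-time date in Othide Standard Time, 23 February 2022, does not fall between 27 February and 2 October, so daylight saving is not in effect and Othide Standard Time is at UTC+07:00.
20:30 UTC + 7h = 03:30 Othide Standard Time (rolling into the next day, 23 February 2022).

03:30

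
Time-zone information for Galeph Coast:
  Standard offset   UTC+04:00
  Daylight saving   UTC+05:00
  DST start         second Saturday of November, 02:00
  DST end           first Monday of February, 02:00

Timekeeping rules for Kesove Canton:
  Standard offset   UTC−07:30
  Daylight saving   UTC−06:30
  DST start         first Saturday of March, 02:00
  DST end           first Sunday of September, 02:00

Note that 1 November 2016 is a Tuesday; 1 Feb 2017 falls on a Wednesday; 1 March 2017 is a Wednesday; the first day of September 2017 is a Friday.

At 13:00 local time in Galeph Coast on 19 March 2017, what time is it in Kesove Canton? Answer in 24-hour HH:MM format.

02:30

1 November 2016 is a Tuesday, so the first Saturday is November 5 and the second is November 12.
1 February 2017 is a Wednesday, so the first Monday is February 6.
19 March 2017 is outside the daylight-saving period (12 November 2016 – 6 February 2017), so Galeph Coast is on standard time, UTC+04:00.
13:00 Galeph Coast − 4h = 09:00 UTC.
1 March 2017 is a Wednesday, so the first Saturday is March 4.
1 September 2017 is a Friday, so the first Sunday is September 3.
At the standard offset (UTC−07:30), 09:00 UTC − 7h30m = 01:30 Kesove Canton standard time.
The standard-time date in Kesove Canton, 19 March 2017, lies within the daylight-saving period (4 March – 3 September), so Kesove Canton is on daylight time, UTC−06:30.
09:00 UTC − 6h30m = 02:30 Kesove Canton.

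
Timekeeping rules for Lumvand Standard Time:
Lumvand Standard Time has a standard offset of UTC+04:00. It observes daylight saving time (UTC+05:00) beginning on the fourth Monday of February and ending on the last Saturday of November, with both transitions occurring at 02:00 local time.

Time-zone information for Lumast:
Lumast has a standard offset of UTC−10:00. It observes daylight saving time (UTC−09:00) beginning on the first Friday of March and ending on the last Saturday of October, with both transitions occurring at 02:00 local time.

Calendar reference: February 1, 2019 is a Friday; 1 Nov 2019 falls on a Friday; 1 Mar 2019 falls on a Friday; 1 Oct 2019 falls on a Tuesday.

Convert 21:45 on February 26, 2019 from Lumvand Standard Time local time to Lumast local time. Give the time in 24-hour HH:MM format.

06:45

1 February 2019 is a Friday, so the first Monday is February 4 and the fourth is February 25.
1 November 2019 is a Friday, so Saturdays fall on 2, 9, 16, 23, 30; the last is November 30.
February 26, 2019 lies within the daylight-saving period (25 February – 30 November), so Lumvand Standard Time is on daylight time, UTC+05:00.
21:45 Lumvand Standard Time − 5h = 16:45 UTC.
1 March 2019 is a Friday, so the first Friday is March 1.
1 October 2019 is a Tuesday, so Saturdays fall on 5, 12, 19, 26; the last is October 26.
At the standard offset (UTC−10:00), 16:45 UTC − 10h = 06:45 Lumast standard time.
The standard-time date in Lumast, February 26, 2019, does not fall between 1 March and 26 October, so daylight saving is not in effect and Lumast is at UTC−10:00.
16:45 UTC − 10h = 06:45 Lumast.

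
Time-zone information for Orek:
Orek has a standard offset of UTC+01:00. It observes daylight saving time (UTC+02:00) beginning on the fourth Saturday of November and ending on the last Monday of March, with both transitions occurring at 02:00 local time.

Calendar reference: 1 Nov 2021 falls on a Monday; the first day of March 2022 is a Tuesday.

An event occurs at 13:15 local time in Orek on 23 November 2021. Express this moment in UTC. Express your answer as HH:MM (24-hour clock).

12:15

1 November 2021 is a Monday, so the first Saturday is November 6 and the fourth is November 27.
1 March 2022 is a Tuesday, so Mondays fall on 7, 14, 21, 28; the last is March 28.
23 November 2021 is outside the daylight-saving period (27 November 2021 – 28 March 2022), so Orek is on standard time, UTC+01:00.
13:15 local − 1h = 12:15 UTC.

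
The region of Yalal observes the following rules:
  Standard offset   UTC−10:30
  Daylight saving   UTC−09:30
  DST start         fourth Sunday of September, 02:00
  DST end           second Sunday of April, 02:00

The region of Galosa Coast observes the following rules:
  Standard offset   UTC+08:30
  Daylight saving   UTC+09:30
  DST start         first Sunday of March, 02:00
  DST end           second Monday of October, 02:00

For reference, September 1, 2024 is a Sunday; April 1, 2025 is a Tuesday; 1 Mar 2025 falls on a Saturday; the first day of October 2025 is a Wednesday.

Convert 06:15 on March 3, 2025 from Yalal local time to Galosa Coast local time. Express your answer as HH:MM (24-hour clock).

01:15

1 September 2024 is a Sunday, so the first Sunday is September 1 and the fourth is September 22.
1 April 2025 is a Tuesday, so the first Sunday is April 6 and the second is April 13.
March 3, 2025 falls between 22 September 2024 and 13 April 2025, so daylight saving is in effect and Yalal is at UTC−09:30.
06:15 Yalal + 9h30m = 15:45 UTC.
1 March 2025 is a Saturday, so the first Sunday is March 2.
1 October 2025 is a Wednesday, so the first Monday is October 6 and the second is October 13.
At the standard offset (UTC+08:30), 15:45 UTC + 8h30m = 00:15 Galosa Coast standard time (rolling into the next day, 4 March 2025).
Daylight saving runs 2 March – 13 October; the standard-time date in Galosa Coast, March 4, 2025, is inside that window, so Galosa Coast is at UTC+09:30.
15:45 UTC + 9h30m = 01:15 Galosa Coast (rolling into the next day, 4 March 2025).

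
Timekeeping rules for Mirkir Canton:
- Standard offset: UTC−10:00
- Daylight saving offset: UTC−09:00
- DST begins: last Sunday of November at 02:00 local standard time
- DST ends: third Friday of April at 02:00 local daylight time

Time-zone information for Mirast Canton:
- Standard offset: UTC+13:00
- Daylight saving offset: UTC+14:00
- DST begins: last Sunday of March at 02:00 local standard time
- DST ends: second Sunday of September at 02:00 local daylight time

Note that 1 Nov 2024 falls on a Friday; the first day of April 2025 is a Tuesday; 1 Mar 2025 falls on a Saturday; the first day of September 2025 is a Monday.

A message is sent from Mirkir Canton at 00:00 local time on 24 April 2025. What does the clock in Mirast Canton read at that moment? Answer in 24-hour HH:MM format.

00:00

1 November 2024 is a Friday, so Sundays fall on 3, 10, 17, 24; the last is November 24.
1 April 2025 is a Tuesday, so the first Friday is April 4 and the third is April 18.
24 April 2025 is outside the daylight-saving period (24 November 2024 – 18 April 2025), so Mirkir Canton is on standard time, UTC−10:00.
00:00 Mirkir Canton + 10h = 10:00 UTC.
1 March 2025 is a Saturday, so Sundays fall on 2, 9, 16, 23, 30; the last is March 30.
1 September 2025 is a Monday, so the first Sunday is September 7 and the second is September 14.
At the standard offset (UTC+13:00), 10:00 UTC + 13h = 23:00 Mirast Canton standard time.
Daylight saving runs 30 March – 14 September; the standard-time date in Mirast Canton, 24 April 2025, is inside that window, so Mirast Canton is at UTC+14:00.
10:00 UTC + 14h = 00:00 Mirast Canton (rolling into the next day, 25 April 2025).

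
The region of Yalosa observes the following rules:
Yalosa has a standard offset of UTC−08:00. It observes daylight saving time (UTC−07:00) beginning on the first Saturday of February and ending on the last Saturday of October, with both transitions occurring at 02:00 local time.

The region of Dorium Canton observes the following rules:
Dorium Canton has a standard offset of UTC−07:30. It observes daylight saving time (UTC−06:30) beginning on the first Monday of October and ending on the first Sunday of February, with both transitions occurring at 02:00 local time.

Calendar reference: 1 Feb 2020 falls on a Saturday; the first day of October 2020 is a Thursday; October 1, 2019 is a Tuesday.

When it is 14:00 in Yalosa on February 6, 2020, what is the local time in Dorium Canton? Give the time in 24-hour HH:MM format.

1 February 2020 is a Saturday, so the first Saturday is February 1.
1 October 2020 is a Thursday, so Saturdays fall on 3, 10, 17, 24, 31; the last is October 31.
February 6, 2020 falls between 1 February and 31 October, so daylight saving is in effect and Yalosa is at UTC−07:00.
14:00 Yalosa + 7h = 21:00 UTC.
1 October 2019 is a Tuesday, so the first Monday is October 7.
1 February 2020 is a Saturday, so the first Sunday is February 2.
At the standard offset (UTC−07:30), 21:00 UTC − 7h30m = 13:30 Dorium Canton standard time.
The standard-time date in Dorium Canton, February 6, 2020, is outside the daylight-saving period (7 October 2019 – 2 February 2020), so Dorium Canton is on standard time, UTC−07:30.
21:00 UTC − 7h30m = 13:30 Dorium Canton.

13:30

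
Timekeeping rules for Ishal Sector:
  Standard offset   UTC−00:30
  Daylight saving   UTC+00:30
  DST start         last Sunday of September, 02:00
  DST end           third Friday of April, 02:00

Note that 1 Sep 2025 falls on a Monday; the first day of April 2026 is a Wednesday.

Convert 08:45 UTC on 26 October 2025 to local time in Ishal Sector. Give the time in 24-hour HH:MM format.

1 September 2025 is a Monday, so Sundays fall on 7, 14, 21, 28; the last is September 28.
1 April 2026 is a Wednesday, so the first Friday is April 3 and the third is April 17.
At the standard offset (UTC−00:30), 08:45 UTC − 0h30m = 08:15 Ishal Sector standard time.
The standard-time date in Ishal Sector, 26 October 2025, lies within the daylight-saving period (28 September 2025 – 17 April 2026), so Ishal Sector is on daylight time, UTC+00:30.
08:45 UTC + 0h30m = 09:15 local.

09:15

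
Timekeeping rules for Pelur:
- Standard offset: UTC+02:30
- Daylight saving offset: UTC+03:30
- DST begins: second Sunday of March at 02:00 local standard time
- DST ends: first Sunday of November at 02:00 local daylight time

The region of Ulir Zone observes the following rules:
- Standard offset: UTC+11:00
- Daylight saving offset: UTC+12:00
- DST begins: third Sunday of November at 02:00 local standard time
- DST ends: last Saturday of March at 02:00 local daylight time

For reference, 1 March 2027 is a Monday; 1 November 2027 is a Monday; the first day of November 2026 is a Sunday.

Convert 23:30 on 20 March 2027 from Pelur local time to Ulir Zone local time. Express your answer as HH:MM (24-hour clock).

1 March 2027 is a Monday, so the first Sunday is March 7 and the second is March 14.
1 November 2027 is a Monday, so the first Sunday is November 7.
20 March 2027 falls between 14 March and 7 November, so daylight saving is in effect and Pelur is at UTC+03:30.
23:30 Pelur − 3h30m = 20:00 UTC.
1 November 2026 is a Sunday, so the first Sunday is November 1 and the third is November 15.
1 March 2027 is a Monday, so Saturdays fall on 6, 13, 20, 27; the last is March 27.
At the standard offset (UTC+11:00), 20:00 UTC + 11h = 07:00 Ulir Zone standard time (rolling into the next day, 21 March 2027).
The standard-time date in Ulir Zone, 21 March 2027, lies within the daylight-saving period (15 November 2026 – 27 March 2027), so Ulir Zone is on daylight time, UTC+12:00.
20:00 UTC + 12h = 08:00 Ulir Zone (rolling into the next day, 21 March 2027).

08:00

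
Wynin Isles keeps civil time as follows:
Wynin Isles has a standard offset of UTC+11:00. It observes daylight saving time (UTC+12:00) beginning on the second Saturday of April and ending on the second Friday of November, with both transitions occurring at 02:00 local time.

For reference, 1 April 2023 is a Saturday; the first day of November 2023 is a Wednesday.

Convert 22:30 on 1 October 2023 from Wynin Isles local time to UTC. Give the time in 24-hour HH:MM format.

10:30

1 April 2023 is a Saturday, so the first Saturday is April 1 and the second is April 8.
1 November 2023 is a Wednesday, so the first Friday is November 3 and the second is November 10.
Daylight saving runs 8 April – 10 November; 1 October 2023 is inside that window, so Wynin Isles is at UTC+12:00.
22:30 local − 12h = 10:30 UTC.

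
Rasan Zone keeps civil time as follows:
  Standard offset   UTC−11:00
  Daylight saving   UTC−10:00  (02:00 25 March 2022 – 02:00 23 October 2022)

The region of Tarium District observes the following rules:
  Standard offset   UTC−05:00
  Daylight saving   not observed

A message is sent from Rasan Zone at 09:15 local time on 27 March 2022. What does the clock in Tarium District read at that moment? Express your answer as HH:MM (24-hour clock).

Daylight saving runs 25 March – 23 October; 27 March 2022 is inside that window, so Rasan Zone is at UTC−10:00.
09:15 Rasan Zone + 10h = 19:15 UTC.
Tarium District stays on UTC−05:00 all year.
19:15 UTC − 5h = 14:15 Tarium District.

14:15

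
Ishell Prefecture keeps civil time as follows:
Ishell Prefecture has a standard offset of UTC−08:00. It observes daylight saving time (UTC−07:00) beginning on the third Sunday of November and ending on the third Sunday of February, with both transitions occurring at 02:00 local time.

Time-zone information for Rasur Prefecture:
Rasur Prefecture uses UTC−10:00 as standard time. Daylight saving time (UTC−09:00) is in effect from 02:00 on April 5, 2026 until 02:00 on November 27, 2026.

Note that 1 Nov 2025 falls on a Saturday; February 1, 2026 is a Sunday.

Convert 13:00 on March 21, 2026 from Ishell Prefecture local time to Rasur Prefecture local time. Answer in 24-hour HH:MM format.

1 November 2025 is a Saturday, so the first Sunday is November 2 and the third is November 16.
1 February 2026 is a Sunday, so the first Sunday is February 1 and the third is February 15.
Daylight saving runs 16 November 2025 – 15 February 2026; March 21, 2026 is outside that window, so Ishell Prefecture is on standard time at UTC−08:00.
13:00 Ishell Prefecture + 8h = 21:00 UTC.
At the standard offset (UTC−10:00), 21:00 UTC − 10h = 11:00 Rasur Prefecture standard time.
The standard-time date in Rasur Prefecture, March 21, 2026, does not fall between 5 April and 27 November, so daylight saving is not in effect and Rasur Prefecture is at UTC−10:00.
21:00 UTC − 10h = 11:00 Rasur Prefecture.

11:00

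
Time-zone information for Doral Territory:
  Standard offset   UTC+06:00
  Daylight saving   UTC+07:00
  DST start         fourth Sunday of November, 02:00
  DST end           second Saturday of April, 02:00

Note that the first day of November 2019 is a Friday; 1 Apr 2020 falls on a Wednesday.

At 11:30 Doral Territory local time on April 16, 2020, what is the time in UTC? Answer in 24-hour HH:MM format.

05:30

1 November 2019 is a Friday, so the first Sunday is November 3 and the fourth is November 24.
1 April 2020 is a Wednesday, so the first Saturday is April 4 and the second is April 11.
April 16, 2020 does not fall between 24 November 2019 and 11 April 2020, so daylight saving is not in effect and Doral Territory is at UTC+06:00.
11:30 local − 6h = 05:30 UTC.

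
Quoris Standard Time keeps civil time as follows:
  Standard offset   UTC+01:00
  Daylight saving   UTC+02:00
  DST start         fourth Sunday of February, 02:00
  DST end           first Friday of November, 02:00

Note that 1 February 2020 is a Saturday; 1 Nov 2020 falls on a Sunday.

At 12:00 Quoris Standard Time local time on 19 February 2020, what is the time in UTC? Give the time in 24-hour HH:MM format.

11:00

1 February 2020 is a Saturday, so the first Sunday is February 2 and the fourth is February 23.
1 November 2020 is a Sunday, so the first Friday is November 6.
19 February 2020 is outside the daylight-saving period (23 February – 6 November), so Quoris Standard Time is on standard time, UTC+01:00.
12:00 local − 1h = 11:00 UTC.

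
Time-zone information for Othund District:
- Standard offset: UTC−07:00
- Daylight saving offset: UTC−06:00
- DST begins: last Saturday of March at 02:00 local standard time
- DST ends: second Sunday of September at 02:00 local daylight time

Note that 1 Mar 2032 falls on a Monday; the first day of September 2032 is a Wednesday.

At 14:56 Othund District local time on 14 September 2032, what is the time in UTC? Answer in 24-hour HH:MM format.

1 March 2032 is a Monday, so Saturdays fall on 6, 13, 20, 27; the last is March 27.
1 September 2032 is a Wednesday, so the first Sunday is September 5 and the second is September 12.
14 September 2032 does not fall between 27 March and 12 September, so daylight saving is not in effect and Othund District is at UTC−07:00.
14:56 local + 7h = 21:56 UTC.

21:56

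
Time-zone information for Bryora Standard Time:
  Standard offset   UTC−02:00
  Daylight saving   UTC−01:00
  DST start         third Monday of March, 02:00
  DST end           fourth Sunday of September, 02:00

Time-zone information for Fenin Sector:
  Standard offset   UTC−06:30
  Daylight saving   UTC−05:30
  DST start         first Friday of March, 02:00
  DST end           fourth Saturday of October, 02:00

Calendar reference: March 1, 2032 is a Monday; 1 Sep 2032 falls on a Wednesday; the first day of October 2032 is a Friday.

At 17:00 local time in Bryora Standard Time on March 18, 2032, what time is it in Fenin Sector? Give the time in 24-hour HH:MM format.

1 March 2032 is a Monday, so the first Monday is March 1 and the third is March 15.
1 September 2032 is a Wednesday, so the first Sunday is September 5 and the fourth is September 26.
Daylight saving runs 15 March – 26 September; March 18, 2032 is inside that window, so Bryora Standard Time is at UTC−01:00.
17:00 Bryora Standard Time + 1h = 18:00 UTC.
1 March 2032 is a Monday, so the first Friday is March 5.
1 October 2032 is a Friday, so the first Saturday is October 2 and the fourth is October 23.
At the standard offset (UTC−06:30), 18:00 UTC − 6h30m = 11:30 Fenin Sector standard time.
The standard-time date in Fenin Sector, March 18, 2032, falls between 5 March and 23 October, so daylight saving is in effect and Fenin Sector is at UTC−05:30.
18:00 UTC − 5h30m = 12:30 Fenin Sector.

12:30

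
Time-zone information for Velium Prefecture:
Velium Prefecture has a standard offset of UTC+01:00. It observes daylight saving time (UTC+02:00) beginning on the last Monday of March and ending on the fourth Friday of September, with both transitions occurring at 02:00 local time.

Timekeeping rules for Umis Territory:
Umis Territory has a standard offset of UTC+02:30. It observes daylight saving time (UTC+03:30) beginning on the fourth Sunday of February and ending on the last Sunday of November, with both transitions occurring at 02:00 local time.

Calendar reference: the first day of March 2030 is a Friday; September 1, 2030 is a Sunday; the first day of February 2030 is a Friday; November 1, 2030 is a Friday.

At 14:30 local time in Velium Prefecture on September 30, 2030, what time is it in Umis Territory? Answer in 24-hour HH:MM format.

17:00

1 March 2030 is a Friday, so Mondays fall on 4, 11, 18, 25; the last is March 25.
1 September 2030 is a Sunday, so the first Friday is September 6 and the fourth is September 27.
September 30, 2030 is outside the daylight-saving period (25 March – 27 September), so Velium Prefecture is on standard time, UTC+01:00.
14:30 Velium Prefecture − 1h = 13:30 UTC.
1 February 2030 is a Friday, so the first Sunday is February 3 and the fourth is February 24.
1 November 2030 is a Friday, so Sundays fall on 3, 10, 17, 24; the last is November 24.
At the standard offset (UTC+02:30), 13:30 UTC + 2h30m = 16:00 Umis Territory standard time.
The standard-time date in Umis Territory, September 30, 2030, lies within the daylight-saving period (24 February – 24 November), so Umis Territory is on daylight time, UTC+03:30.
13:30 UTC + 3h30m = 17:00 Umis Territory.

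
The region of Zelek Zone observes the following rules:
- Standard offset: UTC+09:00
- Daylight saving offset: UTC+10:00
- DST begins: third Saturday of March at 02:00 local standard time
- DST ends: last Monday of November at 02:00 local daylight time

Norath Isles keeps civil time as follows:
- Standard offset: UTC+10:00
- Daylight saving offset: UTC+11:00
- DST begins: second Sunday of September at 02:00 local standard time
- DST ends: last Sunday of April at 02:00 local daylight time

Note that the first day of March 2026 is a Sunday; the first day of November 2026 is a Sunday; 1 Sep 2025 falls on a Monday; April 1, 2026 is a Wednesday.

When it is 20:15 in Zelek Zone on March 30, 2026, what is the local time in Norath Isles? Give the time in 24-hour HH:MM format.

1 March 2026 is a Sunday, so the first Saturday is March 7 and the third is March 21.
1 November 2026 is a Sunday, so Mondays fall on 2, 9, 16, 23, 30; the last is November 30.
Daylight saving runs 21 March – 30 November; March 30, 2026 is inside that window, so Zelek Zone is at UTC+10:00.
20:15 Zelek Zone − 10h = 10:15 UTC.
1 September 2025 is a Monday, so the first Sunday is September 7 and the second is September 14.
1 April 2026 is a Wednesday, so Sundays fall on 5, 12, 19, 26; the last is April 26.
At the standard offset (UTC+10:00), 10:15 UTC + 10h = 20:15 Norath Isles standard time.
The standard-time date in Norath Isles, March 30, 2026, falls between 14 September 2025 and 26 April 2026, so daylight saving is in effect and Norath Isles is at UTC+11:00.
10:15 UTC + 11h = 21:15 Norath Isles.

21:15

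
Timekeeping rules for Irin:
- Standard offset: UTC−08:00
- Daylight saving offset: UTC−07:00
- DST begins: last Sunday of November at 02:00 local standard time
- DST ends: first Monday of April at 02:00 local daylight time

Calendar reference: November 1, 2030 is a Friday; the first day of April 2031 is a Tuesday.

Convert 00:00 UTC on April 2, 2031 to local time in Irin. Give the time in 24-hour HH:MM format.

1 November 2030 is a Friday, so Sundays fall on 3, 10, 17, 24; the last is November 24.
1 April 2031 is a Tuesday, so the first Monday is April 7.
At the standard offset (UTC−08:00), 00:00 UTC − 8h = 16:00 Irin standard time (rolling into the previous day, 1 April 2031).
The standard-time date in Irin, April 1, 2031, lies within the daylight-saving period (24 November 2030 – 7 April 2031), so Irin is on daylight time, UTC−07:00.
00:00 UTC − 7h = 17:00 local (rolling into the previous day, 1 April 2031).

17:00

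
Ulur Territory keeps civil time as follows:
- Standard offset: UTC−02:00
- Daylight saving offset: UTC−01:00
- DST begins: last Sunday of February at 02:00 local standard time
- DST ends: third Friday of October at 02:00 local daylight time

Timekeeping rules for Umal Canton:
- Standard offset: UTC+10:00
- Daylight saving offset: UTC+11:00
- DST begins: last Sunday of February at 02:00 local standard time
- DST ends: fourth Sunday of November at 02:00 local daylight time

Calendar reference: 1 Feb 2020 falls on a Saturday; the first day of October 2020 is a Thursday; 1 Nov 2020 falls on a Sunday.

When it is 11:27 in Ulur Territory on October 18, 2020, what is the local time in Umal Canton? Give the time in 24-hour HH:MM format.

1 February 2020 is a Saturday, so Sundays fall on 2, 9, 16, 23; the last is February 23.
1 October 2020 is a Thursday, so the first Friday is October 2 and the third is October 16.
October 18, 2020 is outside the daylight-saving period (23 February – 16 October), so Ulur Territory is on standard time, UTC−02:00.
11:27 Ulur Territory + 2h = 13:27 UTC.
1 February 2020 is a Saturday, so Sundays fall on 2, 9, 16, 23; the last is February 23.
1 November 2020 is a Sunday, so the first Sunday is November 1 and the fourth is November 22.
At the standard offset (UTC+10:00), 13:27 UTC + 10h = 23:27 Umal Canton standard time.
The standard-time date in Umal Canton, October 18, 2020, lies within the daylight-saving period (23 February – 22 November), so Umal Canton is on daylight time, UTC+11:00.
13:27 UTC + 11h = 00:27 Umal Canton (rolling into the next day, 19 October 2020).

00:27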